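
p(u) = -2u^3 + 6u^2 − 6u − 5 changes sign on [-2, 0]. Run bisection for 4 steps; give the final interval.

[-0.625, -0.5]

m = -1, p(m) = 9 (+); new bracket [-1, 0]
m = -0.5, p(m) = -0.25 (−); new bracket [-1, -0.5]
m = -0.75, p(m) = 3.71875 (+); new bracket [-0.75, -0.5]
m = -0.625, p(m) = 1.582 (+); new bracket [-0.625, -0.5]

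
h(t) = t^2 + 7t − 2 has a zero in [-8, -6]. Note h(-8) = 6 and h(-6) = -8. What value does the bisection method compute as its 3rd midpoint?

m = -7, h(m) = -2 (−); new bracket [-8, -7]
m = -7.5, h(m) = 1.75 (+); new bracket [-7.5, -7]
m = -7.25, h(m) = -0.1875 (−); new bracket [-7.5, -7.25]

-7.25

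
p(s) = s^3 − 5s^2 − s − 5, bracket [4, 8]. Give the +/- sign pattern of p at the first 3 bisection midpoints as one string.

m = 6, p(m) = 25 (+); new bracket [4, 6]
m = 5, p(m) = -10 (−); new bracket [5, 6]
m = 5.5, p(m) = 4.625 (+); new bracket [5, 5.5]

+-+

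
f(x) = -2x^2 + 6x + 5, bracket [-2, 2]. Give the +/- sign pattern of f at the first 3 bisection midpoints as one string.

f(0) = 5 > 0, so the root lies in [-2, 0]
f(-1) = -3 < 0, so the root lies in [-1, 0]
f(-0.5) = 1.5 > 0, so the root lies in [-1, -0.5]

+-+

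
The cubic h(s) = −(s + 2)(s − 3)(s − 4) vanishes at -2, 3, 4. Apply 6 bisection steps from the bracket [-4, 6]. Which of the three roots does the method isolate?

-2

h(1) = -18 < 0, so the root lies in [-4, 1]
h(-1.5) = -12.375 < 0, so the root lies in [-4, -1.5]
h(-2.75) = 29.109375 > 0, so the root lies in [-2.75, -1.5]
h(-2.125) = 3.9238 > 0, so the root lies in [-2.125, -1.5]
h(-1.8125) = -5.2449 < 0, so the root lies in [-2.125, -1.8125]
h(-1.96875) = -0.9268 < 0, so the root lies in [-2.125, -1.96875]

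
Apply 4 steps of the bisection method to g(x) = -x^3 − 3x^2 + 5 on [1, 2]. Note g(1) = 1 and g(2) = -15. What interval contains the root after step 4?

midpoint 1.5: g = -5.125 < 0 → [1, 1.5]
midpoint 1.25: g = -1.640625 < 0 → [1, 1.25]
midpoint 1.125: g = -0.220703 < 0 → [1, 1.125]
midpoint 1.0625: g = 0.4138 > 0 → [1.0625, 1.125]

[1.0625, 1.125]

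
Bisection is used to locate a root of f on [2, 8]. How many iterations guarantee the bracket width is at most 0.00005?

Width after n steps is 6/2^n. Need 2^n ≥ 6/0.00005 = 120000.
2^16 = 65536 < 120000 ≤ 2^17 = 131072, so n = 17.

17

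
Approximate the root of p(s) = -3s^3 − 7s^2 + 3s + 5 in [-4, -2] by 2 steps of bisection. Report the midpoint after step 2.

midpoint -3: p = 14 > 0 → [-3, -2]
midpoint -2.5: p = 0.625 > 0 → [-2.5, -2]

-2.5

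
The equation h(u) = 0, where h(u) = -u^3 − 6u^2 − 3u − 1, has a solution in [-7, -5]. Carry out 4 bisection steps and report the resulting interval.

h(-6) = 17 > 0, so the root lies in [-6, -5]
h(-5.5) = 0.375 > 0, so the root lies in [-5.5, -5]
h(-5.25) = -5.921875 < 0, so the root lies in [-5.5, -5.25]
h(-5.375) = -2.9316 < 0, so the root lies in [-5.5, -5.375]

[-5.5, -5.375]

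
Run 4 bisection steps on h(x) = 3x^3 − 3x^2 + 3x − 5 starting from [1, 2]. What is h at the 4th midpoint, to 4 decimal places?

x = 1.5 gives h = 2.875, positive; keep [1, 1.5]
x = 1.25 gives h = -0.078125, negative; keep [1.25, 1.5]
x = 1.375 gives h = 1.251953, positive; keep [1.25, 1.375]
x = 1.3125 gives h = 0.5525, positive; keep [1.25, 1.3125]

0.5525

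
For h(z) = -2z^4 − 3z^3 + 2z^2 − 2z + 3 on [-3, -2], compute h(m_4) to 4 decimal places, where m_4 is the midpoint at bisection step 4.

h(-2.5) = -10.75 < 0, so the root lies in [-2.5, -2]
h(-2.25) = 0.539062 > 0, so the root lies in [-2.5, -2.25]
h(-2.375) = -4.412598 < 0, so the root lies in [-2.375, -2.25]
h(-2.3125) = -1.7752 < 0, so the root lies in [-2.3125, -2.25]

-1.7752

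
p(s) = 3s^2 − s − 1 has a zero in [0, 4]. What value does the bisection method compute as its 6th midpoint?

0.8125

s = 2 gives p = 9, positive; keep [0, 2]
s = 1 gives p = 1, positive; keep [0, 1]
s = 0.5 gives p = -0.75, negative; keep [0.5, 1]
s = 0.75 gives p = -0.0625, negative; keep [0.75, 1]
s = 0.875 gives p = 0.4219, positive; keep [0.75, 0.875]
s = 0.8125 gives p = 0.168, positive; keep [0.75, 0.8125]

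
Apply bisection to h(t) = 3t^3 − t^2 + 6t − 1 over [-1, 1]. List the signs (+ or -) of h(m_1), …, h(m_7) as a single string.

midpoint 0: h = -1 < 0 → [0, 1]
midpoint 0.5: h = 2.125 > 0 → [0, 0.5]
midpoint 0.25: h = 0.484375 > 0 → [0, 0.25]
midpoint 0.125: h = -0.2598 < 0 → [0.125, 0.25]
midpoint 0.1875: h = 0.1096 > 0 → [0.125, 0.1875]
midpoint 0.15625: h = -0.0755 < 0 → [0.15625, 0.1875]
midpoint 0.171875: h = 0.0169 > 0 → [0.15625, 0.171875]

-++-+-+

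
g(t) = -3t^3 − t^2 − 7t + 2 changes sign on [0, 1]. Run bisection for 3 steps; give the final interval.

[0.25, 0.375]

midpoint 0.5: g = -2.125 < 0 → [0, 0.5]
midpoint 0.25: g = 0.140625 > 0 → [0.25, 0.5]
midpoint 0.375: g = -0.923828 < 0 → [0.25, 0.375]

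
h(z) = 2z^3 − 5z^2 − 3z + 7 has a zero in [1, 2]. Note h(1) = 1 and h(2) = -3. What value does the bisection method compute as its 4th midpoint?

1.1875

midpoint 1.5: h = -2 < 0 → [1, 1.5]
midpoint 1.25: h = -0.65625 < 0 → [1, 1.25]
midpoint 1.125: h = 0.144531 > 0 → [1.125, 1.25]
midpoint 1.1875: h = -0.2642 < 0 → [1.125, 1.1875]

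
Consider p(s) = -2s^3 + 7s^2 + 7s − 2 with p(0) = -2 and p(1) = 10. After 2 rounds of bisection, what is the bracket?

[0, 0.25]

s = 0.5 gives p = 3, positive; keep [0, 0.5]
s = 0.25 gives p = 0.15625, positive; keep [0, 0.25]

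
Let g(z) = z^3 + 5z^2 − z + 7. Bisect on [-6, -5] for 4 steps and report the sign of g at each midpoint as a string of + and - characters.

midpoint -5.5: g = -2.625 < 0 → [-5.5, -5]
midpoint -5.25: g = 5.359375 > 0 → [-5.5, -5.25]
midpoint -5.375: g = 1.541016 > 0 → [-5.5, -5.375]
midpoint -5.4375: g = -0.4978 < 0 → [-5.4375, -5.375]

-++-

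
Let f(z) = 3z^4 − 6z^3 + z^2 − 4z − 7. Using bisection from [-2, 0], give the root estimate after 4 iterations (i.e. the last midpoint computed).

f(-1) = 7 > 0, so the root lies in [-1, 0]
f(-0.5) = -3.8125 < 0, so the root lies in [-1, -0.5]
f(-0.75) = 0.042969 > 0, so the root lies in [-0.75, -0.5]
f(-0.625) = -2.1868 < 0, so the root lies in [-0.75, -0.625]

-0.625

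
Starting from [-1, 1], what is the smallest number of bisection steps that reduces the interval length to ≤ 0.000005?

19

Width after n steps is 2/2^n. Need 2^n ≥ 2/0.000005 = 400000.
2^18 = 262144 < 400000 ≤ 2^19 = 524288, so n = 19.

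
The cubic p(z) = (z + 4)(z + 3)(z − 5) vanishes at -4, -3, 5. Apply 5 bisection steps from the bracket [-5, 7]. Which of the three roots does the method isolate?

midpoint 1: p = -80 < 0 → [1, 7]
midpoint 4: p = -56 < 0 → [4, 7]
midpoint 5.5: p = 40.375 > 0 → [4, 5.5]
midpoint 4.75: p = -16.9531 < 0 → [4.75, 5.5]
midpoint 5.125: p = 9.2676 > 0 → [4.75, 5.125]

5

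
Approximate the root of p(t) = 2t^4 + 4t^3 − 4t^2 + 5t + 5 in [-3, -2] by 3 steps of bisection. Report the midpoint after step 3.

midpoint -2.5: p = -16.875 < 0 → [-3, -2.5]
midpoint -2.75: p = -7.804688 < 0 → [-3, -2.75]
midpoint -2.875: p = -0.851074 < 0 → [-3, -2.875]

-2.875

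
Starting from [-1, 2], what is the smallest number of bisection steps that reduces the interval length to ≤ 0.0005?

13

Width after n steps is 3/2^n. Need 2^n ≥ 3/0.0005 = 6000.
2^12 = 4096 < 6000 ≤ 2^13 = 8192, so n = 13.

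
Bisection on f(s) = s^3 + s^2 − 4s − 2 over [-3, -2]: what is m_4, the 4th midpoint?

-2.3125

m = -2.5, f(m) = -1.375 (−); new bracket [-2.5, -2]
m = -2.25, f(m) = 0.671875 (+); new bracket [-2.5, -2.25]
m = -2.375, f(m) = -0.255859 (−); new bracket [-2.375, -2.25]
m = -2.3125, f(m) = 0.2312 (+); new bracket [-2.375, -2.3125]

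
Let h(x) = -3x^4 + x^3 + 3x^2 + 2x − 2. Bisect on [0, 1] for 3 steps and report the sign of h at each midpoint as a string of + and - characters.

h(0.5) = -0.3125 < 0, so the root lies in [0.5, 1]
h(0.75) = 0.660156 > 0, so the root lies in [0.5, 0.75]
h(0.625) = 0.208252 > 0, so the root lies in [0.5, 0.625]

-++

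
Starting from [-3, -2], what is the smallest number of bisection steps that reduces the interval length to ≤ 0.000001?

Width after n steps is 1/2^n. Need 2^n ≥ 1/0.000001 = 1000000.
2^19 = 524288 < 1000000 ≤ 2^20 = 1048576, so n = 20.

20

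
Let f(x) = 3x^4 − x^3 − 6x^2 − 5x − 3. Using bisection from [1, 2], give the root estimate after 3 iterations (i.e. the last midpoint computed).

1.875

x = 1.5 gives f = -12.1875, negative; keep [1.5, 2]
x = 1.75 gives f = -7.347656, negative; keep [1.75, 2]
x = 1.875 gives f = -2.981689, negative; keep [1.875, 2]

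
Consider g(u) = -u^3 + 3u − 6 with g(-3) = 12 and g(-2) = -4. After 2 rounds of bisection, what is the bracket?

u = -2.5 gives g = 2.125, positive; keep [-2.5, -2]
u = -2.25 gives g = -1.359375, negative; keep [-2.5, -2.25]

[-2.5, -2.25]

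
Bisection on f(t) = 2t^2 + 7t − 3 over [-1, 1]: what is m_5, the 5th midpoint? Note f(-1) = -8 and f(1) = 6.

0.4375

midpoint 0: f = -3 < 0 → [0, 1]
midpoint 0.5: f = 1 > 0 → [0, 0.5]
midpoint 0.25: f = -1.125 < 0 → [0.25, 0.5]
midpoint 0.375: f = -0.0938 < 0 → [0.375, 0.5]
midpoint 0.4375: f = 0.4453 > 0 → [0.375, 0.4375]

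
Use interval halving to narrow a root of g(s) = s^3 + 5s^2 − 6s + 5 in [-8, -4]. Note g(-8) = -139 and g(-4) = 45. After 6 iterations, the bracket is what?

[-6.125, -6.0625]

m = -6, g(m) = 5 (+); new bracket [-8, -6]
m = -7, g(m) = -51 (−); new bracket [-7, -6]
m = -6.5, g(m) = -19.375 (−); new bracket [-6.5, -6]
m = -6.25, g(m) = -6.3281 (−); new bracket [-6.25, -6]
m = -6.125, g(m) = -0.4551 (−); new bracket [-6.125, -6]
m = -6.0625, g(m) = 2.324 (+); new bracket [-6.125, -6.0625]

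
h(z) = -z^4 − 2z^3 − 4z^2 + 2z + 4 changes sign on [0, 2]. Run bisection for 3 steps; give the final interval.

[0.75, 1]

m = 1, h(m) = -1 (−); new bracket [0, 1]
m = 0.5, h(m) = 3.6875 (+); new bracket [0.5, 1]
m = 0.75, h(m) = 2.089844 (+); new bracket [0.75, 1]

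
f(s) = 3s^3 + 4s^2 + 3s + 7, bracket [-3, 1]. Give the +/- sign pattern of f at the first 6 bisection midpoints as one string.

+-+--+

midpoint -1: f = 5 > 0 → [-3, -1]
midpoint -2: f = -7 < 0 → [-2, -1]
midpoint -1.5: f = 1.375 > 0 → [-2, -1.5]
midpoint -1.75: f = -2.0781 < 0 → [-1.75, -1.5]
midpoint -1.625: f = -0.1855 < 0 → [-1.625, -1.5]
midpoint -1.5625: f = 0.634 > 0 → [-1.625, -1.5625]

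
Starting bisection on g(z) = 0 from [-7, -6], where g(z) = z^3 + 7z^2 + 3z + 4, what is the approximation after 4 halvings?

g(-6.5) = 5.625 > 0, so the root lies in [-7, -6.5]
g(-6.75) = -4.859375 < 0, so the root lies in [-6.75, -6.5]
g(-6.625) = 0.583984 > 0, so the root lies in [-6.75, -6.625]
g(-6.6875) = -2.0867 < 0, so the root lies in [-6.6875, -6.625]

-6.6875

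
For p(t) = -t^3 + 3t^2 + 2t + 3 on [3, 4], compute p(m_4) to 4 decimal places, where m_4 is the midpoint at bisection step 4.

1.0266

t = 3.5 gives p = 3.875, positive; keep [3.5, 4]
t = 3.75 gives p = -0.046875, negative; keep [3.5, 3.75]
t = 3.625 gives p = 2.037109, positive; keep [3.625, 3.75]
t = 3.6875 gives p = 1.0266, positive; keep [3.6875, 3.75]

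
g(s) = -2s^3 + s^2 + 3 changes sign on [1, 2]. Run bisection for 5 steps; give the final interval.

s = 1.5 gives g = -1.5, negative; keep [1, 1.5]
s = 1.25 gives g = 0.65625, positive; keep [1.25, 1.5]
s = 1.375 gives g = -0.308594, negative; keep [1.25, 1.375]
s = 1.3125 gives g = 0.2007, positive; keep [1.3125, 1.375]
s = 1.34375 gives g = -0.0471, negative; keep [1.3125, 1.34375]

[1.3125, 1.34375]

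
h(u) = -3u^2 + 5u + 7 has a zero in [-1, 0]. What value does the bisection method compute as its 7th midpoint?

h(-0.5) = 3.75 > 0, so the root lies in [-1, -0.5]
h(-0.75) = 1.5625 > 0, so the root lies in [-1, -0.75]
h(-0.875) = 0.328125 > 0, so the root lies in [-1, -0.875]
h(-0.9375) = -0.3242 < 0, so the root lies in [-0.9375, -0.875]
h(-0.90625) = 0.0049 > 0, so the root lies in [-0.9375, -0.90625]
h(-0.921875) = -0.1589 < 0, so the root lies in [-0.921875, -0.90625]
h(-0.9140625) = -0.0768 < 0, so the root lies in [-0.9140625, -0.90625]

-0.9140625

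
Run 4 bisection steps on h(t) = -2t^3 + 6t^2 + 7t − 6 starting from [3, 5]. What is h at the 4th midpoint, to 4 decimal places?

2.9492

t = 4 gives h = -10, negative; keep [3, 4]
t = 3.5 gives h = 6.25, positive; keep [3.5, 4]
t = 3.75 gives h = -0.84375, negative; keep [3.5, 3.75]
t = 3.625 gives h = 2.9492, positive; keep [3.625, 3.75]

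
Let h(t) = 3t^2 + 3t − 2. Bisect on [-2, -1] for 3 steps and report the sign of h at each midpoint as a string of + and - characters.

m = -1.5, h(m) = 0.25 (+); new bracket [-1.5, -1]
m = -1.25, h(m) = -1.0625 (−); new bracket [-1.5, -1.25]
m = -1.375, h(m) = -0.453125 (−); new bracket [-1.5, -1.375]

+--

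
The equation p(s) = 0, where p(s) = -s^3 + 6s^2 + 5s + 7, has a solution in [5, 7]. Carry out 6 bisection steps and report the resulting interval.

[6.875, 6.90625]

s = 6 gives p = 37, positive; keep [6, 7]
s = 6.5 gives p = 18.375, positive; keep [6.5, 7]
s = 6.75 gives p = 6.578125, positive; keep [6.75, 7]
s = 6.875 gives p = 0.0176, positive; keep [6.875, 7]
s = 6.9375 gives p = -3.4333, negative; keep [6.875, 6.9375]
s = 6.90625 gives p = -1.6935, negative; keep [6.875, 6.90625]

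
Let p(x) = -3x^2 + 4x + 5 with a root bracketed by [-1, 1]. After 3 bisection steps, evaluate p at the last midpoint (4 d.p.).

midpoint 0: p = 5 > 0 → [-1, 0]
midpoint -0.5: p = 2.25 > 0 → [-1, -0.5]
midpoint -0.75: p = 0.3125 > 0 → [-1, -0.75]

0.3125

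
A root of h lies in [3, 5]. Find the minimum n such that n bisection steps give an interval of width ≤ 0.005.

Width after n steps is 2/2^n. Need 2^n ≥ 2/0.005 = 400.
2^8 = 256 < 400 ≤ 2^9 = 512, so n = 9.

9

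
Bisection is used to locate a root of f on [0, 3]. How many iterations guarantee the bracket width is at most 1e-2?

9

Width after n steps is 3/2^n. Need 2^n ≥ 3/1e-2 = 300.
2^8 = 256 < 300 ≤ 2^9 = 512, so n = 9.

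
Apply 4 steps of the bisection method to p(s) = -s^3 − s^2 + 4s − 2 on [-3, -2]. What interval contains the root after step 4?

p(-2.5) = -2.625 < 0, so the root lies in [-3, -2.5]
p(-2.75) = 0.234375 > 0, so the root lies in [-2.75, -2.5]
p(-2.625) = -1.302734 < 0, so the root lies in [-2.75, -2.625]
p(-2.6875) = -0.5618 < 0, so the root lies in [-2.75, -2.6875]

[-2.75, -2.6875]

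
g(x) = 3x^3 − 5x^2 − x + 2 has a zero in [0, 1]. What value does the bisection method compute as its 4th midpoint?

0.6875

g(0.5) = 0.625 > 0, so the root lies in [0.5, 1]
g(0.75) = -0.296875 < 0, so the root lies in [0.5, 0.75]
g(0.625) = 0.154297 > 0, so the root lies in [0.625, 0.75]
g(0.6875) = -0.0759 < 0, so the root lies in [0.625, 0.6875]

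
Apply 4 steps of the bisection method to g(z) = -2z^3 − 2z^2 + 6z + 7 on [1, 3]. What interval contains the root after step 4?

[1.75, 1.875]

m = 2, g(m) = -5 (−); new bracket [1, 2]
m = 1.5, g(m) = 4.75 (+); new bracket [1.5, 2]
m = 1.75, g(m) = 0.65625 (+); new bracket [1.75, 2]
m = 1.875, g(m) = -1.9648 (−); new bracket [1.75, 1.875]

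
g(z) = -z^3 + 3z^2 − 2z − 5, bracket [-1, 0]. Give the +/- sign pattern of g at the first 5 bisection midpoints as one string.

---++

g(-0.5) = -3.125 < 0, so the root lies in [-1, -0.5]
g(-0.75) = -1.390625 < 0, so the root lies in [-1, -0.75]
g(-0.875) = -0.283203 < 0, so the root lies in [-1, -0.875]
g(-0.9375) = 0.3357 > 0, so the root lies in [-0.9375, -0.875]
g(-0.90625) = 0.0207 > 0, so the root lies in [-0.90625, -0.875]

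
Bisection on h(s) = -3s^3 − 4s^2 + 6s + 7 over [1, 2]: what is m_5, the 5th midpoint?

h(1.5) = -3.125 < 0, so the root lies in [1, 1.5]
h(1.25) = 2.390625 > 0, so the root lies in [1.25, 1.5]
h(1.375) = -0.111328 < 0, so the root lies in [1.25, 1.375]
h(1.3125) = 1.2014 > 0, so the root lies in [1.3125, 1.375]
h(1.34375) = 0.5608 > 0, so the root lies in [1.34375, 1.375]

1.34375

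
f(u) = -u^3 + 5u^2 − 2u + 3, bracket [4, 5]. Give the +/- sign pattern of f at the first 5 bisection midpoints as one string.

m = 4.5, f(m) = 4.125 (+); new bracket [4.5, 5]
m = 4.75, f(m) = -0.859375 (−); new bracket [4.5, 4.75]
m = 4.625, f(m) = 1.771484 (+); new bracket [4.625, 4.75]
m = 4.6875, f(m) = 0.4915 (+); new bracket [4.6875, 4.75]
m = 4.71875, f(m) = -0.175 (−); new bracket [4.6875, 4.71875]

+-++-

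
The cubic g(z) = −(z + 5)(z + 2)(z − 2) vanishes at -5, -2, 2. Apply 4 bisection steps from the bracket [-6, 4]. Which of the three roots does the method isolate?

2

m = -1, g(m) = 12 (+); new bracket [-1, 4]
m = 1.5, g(m) = 11.375 (+); new bracket [1.5, 4]
m = 2.75, g(m) = -27.609375 (−); new bracket [1.5, 2.75]
m = 2.125, g(m) = -3.6738 (−); new bracket [1.5, 2.125]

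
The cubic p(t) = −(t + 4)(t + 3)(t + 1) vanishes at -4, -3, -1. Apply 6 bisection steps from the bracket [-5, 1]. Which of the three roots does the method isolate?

midpoint -2: p = 2 > 0 → [-2, 1]
midpoint -0.5: p = -4.375 < 0 → [-2, -0.5]
midpoint -1.25: p = 1.203125 > 0 → [-1.25, -0.5]
midpoint -0.875: p = -0.8301 < 0 → [-1.25, -0.875]
midpoint -1.0625: p = 0.3557 > 0 → [-1.0625, -0.875]
midpoint -0.96875: p = -0.1924 < 0 → [-1.0625, -0.96875]

-1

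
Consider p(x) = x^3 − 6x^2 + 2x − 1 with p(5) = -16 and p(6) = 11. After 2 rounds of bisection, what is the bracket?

[5.5, 5.75]

x = 5.5 gives p = -5.125, negative; keep [5.5, 6]
x = 5.75 gives p = 2.234375, positive; keep [5.5, 5.75]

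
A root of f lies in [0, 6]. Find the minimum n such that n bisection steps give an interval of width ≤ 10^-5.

Width after n steps is 6/2^n. Need 2^n ≥ 6/10^-5 = 600000.
2^19 = 524288 < 600000 ≤ 2^20 = 1048576, so n = 20.

20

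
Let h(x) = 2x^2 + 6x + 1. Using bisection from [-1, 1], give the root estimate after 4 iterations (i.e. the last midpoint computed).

x = 0 gives h = 1, positive; keep [-1, 0]
x = -0.5 gives h = -1.5, negative; keep [-0.5, 0]
x = -0.25 gives h = -0.375, negative; keep [-0.25, 0]
x = -0.125 gives h = 0.2812, positive; keep [-0.25, -0.125]

-0.125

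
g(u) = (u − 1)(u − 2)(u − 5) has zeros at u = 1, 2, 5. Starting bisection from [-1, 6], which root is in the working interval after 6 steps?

u = 2.5 gives g = -1.875, negative; keep [2.5, 6]
u = 4.25 gives g = -5.484375, negative; keep [4.25, 6]
u = 5.125 gives g = 1.611328, positive; keep [4.25, 5.125]
u = 4.6875 gives g = -3.0969, negative; keep [4.6875, 5.125]
u = 4.90625 gives g = -1.0643, negative; keep [4.90625, 5.125]
u = 5.015625 gives g = 0.1892, positive; keep [4.90625, 5.015625]

5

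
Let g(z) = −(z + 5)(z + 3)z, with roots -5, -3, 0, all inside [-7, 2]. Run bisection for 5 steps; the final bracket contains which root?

m = -2.5, g(m) = 3.125 (+); new bracket [-2.5, 2]
m = -0.25, g(m) = 3.265625 (+); new bracket [-0.25, 2]
m = 0.875, g(m) = -19.919922 (−); new bracket [-0.25, 0.875]
m = 0.3125, g(m) = -5.4993 (−); new bracket [-0.25, 0.3125]
m = 0.03125, g(m) = -0.4766 (−); new bracket [-0.25, 0.03125]

0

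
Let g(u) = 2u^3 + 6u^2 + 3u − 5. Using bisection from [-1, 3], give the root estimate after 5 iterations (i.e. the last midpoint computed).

u = 1 gives g = 6, positive; keep [-1, 1]
u = 0 gives g = -5, negative; keep [0, 1]
u = 0.5 gives g = -1.75, negative; keep [0.5, 1]
u = 0.75 gives g = 1.4688, positive; keep [0.5, 0.75]
u = 0.625 gives g = -0.293, negative; keep [0.625, 0.75]

0.625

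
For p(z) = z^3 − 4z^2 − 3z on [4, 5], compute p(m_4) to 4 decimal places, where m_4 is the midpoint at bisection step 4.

p(4.5) = -3.375 < 0, so the root lies in [4.5, 5]
p(4.75) = 2.671875 > 0, so the root lies in [4.5, 4.75]
p(4.625) = -0.505859 < 0, so the root lies in [4.625, 4.75]
p(4.6875) = 1.0437 > 0, so the root lies in [4.625, 4.6875]

1.0437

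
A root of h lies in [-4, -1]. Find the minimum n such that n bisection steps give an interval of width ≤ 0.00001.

19

Width after n steps is 3/2^n. Need 2^n ≥ 3/0.00001 = 300000.
2^18 = 262144 < 300000 ≤ 2^19 = 524288, so n = 19.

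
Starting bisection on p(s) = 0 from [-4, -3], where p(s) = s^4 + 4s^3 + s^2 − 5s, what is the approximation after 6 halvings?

m = -3.5, p(m) = 8.3125 (+); new bracket [-3.5, -3]
m = -3.25, p(m) = 1.066406 (+); new bracket [-3.25, -3]
m = -3.125, p(m) = -1.312256 (−); new bracket [-3.25, -3.125]
m = -3.1875, p(m) = -0.2156 (−); new bracket [-3.25, -3.1875]
m = -3.21875, p(m) = 0.4015 (+); new bracket [-3.21875, -3.1875]
m = -3.203125, p(m) = 0.0871 (+); new bracket [-3.203125, -3.1875]

-3.203125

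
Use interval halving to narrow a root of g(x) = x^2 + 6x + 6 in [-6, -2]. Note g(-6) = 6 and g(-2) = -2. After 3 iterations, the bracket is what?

[-5, -4.5]

g(-4) = -2 < 0, so the root lies in [-6, -4]
g(-5) = 1 > 0, so the root lies in [-5, -4]
g(-4.5) = -0.75 < 0, so the root lies in [-5, -4.5]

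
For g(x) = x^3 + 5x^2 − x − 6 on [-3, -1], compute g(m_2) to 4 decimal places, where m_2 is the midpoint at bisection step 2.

x = -2 gives g = 8, positive; keep [-2, -1]
x = -1.5 gives g = 3.375, positive; keep [-1.5, -1]

3.3750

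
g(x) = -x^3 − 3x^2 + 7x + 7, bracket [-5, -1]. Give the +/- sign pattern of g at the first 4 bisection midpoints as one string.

m = -3, g(m) = -14 (−); new bracket [-5, -3]
m = -4, g(m) = -5 (−); new bracket [-5, -4]
m = -4.5, g(m) = 5.875 (+); new bracket [-4.5, -4]
m = -4.25, g(m) = -0.1719 (−); new bracket [-4.5, -4.25]

--+-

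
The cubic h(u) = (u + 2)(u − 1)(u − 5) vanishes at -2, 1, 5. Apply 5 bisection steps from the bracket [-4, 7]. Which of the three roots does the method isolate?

5

midpoint 1.5: h = -6.125 < 0 → [1.5, 7]
midpoint 4.25: h = -15.234375 < 0 → [4.25, 7]
midpoint 5.625: h = 22.041016 > 0 → [4.25, 5.625]
midpoint 4.9375: h = -1.7073 < 0 → [4.9375, 5.625]
midpoint 5.28125: h = 8.7674 > 0 → [4.9375, 5.28125]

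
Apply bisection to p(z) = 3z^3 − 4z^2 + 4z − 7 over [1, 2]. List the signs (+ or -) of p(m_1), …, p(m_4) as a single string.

p(1.5) = 0.125 > 0, so the root lies in [1, 1.5]
p(1.25) = -2.390625 < 0, so the root lies in [1.25, 1.5]
p(1.375) = -1.263672 < 0, so the root lies in [1.375, 1.5]
p(1.4375) = -0.6042 < 0, so the root lies in [1.4375, 1.5]

+---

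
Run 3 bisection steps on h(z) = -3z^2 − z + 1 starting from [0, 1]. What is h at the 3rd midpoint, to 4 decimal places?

z = 0.5 gives h = -0.25, negative; keep [0, 0.5]
z = 0.25 gives h = 0.5625, positive; keep [0.25, 0.5]
z = 0.375 gives h = 0.203125, positive; keep [0.375, 0.5]

0.2031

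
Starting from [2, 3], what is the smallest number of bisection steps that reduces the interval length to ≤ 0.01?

Width after n steps is 1/2^n. Need 2^n ≥ 1/0.01 = 100.
2^6 = 64 < 100 ≤ 2^7 = 128, so n = 7.

7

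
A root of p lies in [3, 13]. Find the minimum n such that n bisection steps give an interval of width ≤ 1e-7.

Width after n steps is 10/2^n. Need 2^n ≥ 10/1e-7 = 100000000.
2^26 = 67108864 < 100000000 ≤ 2^27 = 134217728, so n = 27.

27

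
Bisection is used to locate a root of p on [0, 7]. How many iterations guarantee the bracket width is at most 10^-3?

Width after n steps is 7/2^n. Need 2^n ≥ 7/10^-3 = 7000.
2^12 = 4096 < 7000 ≤ 2^13 = 8192, so n = 13.

13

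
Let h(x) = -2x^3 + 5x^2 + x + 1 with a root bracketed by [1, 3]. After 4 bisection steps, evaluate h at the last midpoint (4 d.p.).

h(2) = 7 > 0, so the root lies in [2, 3]
h(2.5) = 3.5 > 0, so the root lies in [2.5, 3]
h(2.75) = -0.03125 < 0, so the root lies in [2.5, 2.75]
h(2.625) = 1.9023 > 0, so the root lies in [2.625, 2.75]

1.9023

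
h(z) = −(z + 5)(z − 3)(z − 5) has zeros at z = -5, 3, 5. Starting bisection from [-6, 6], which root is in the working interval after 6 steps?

m = 0, h(m) = -75 (−); new bracket [-6, 0]
m = -3, h(m) = -96 (−); new bracket [-6, -3]
m = -4.5, h(m) = -35.625 (−); new bracket [-6, -4.5]
m = -5.25, h(m) = 21.1406 (+); new bracket [-5.25, -4.5]
m = -4.875, h(m) = -9.7207 (−); new bracket [-5.25, -4.875]
m = -5.0625, h(m) = 5.0706 (+); new bracket [-5.0625, -4.875]

-5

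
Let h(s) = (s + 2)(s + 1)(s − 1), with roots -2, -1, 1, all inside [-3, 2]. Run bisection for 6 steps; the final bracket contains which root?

1

midpoint -0.5: h = -1.125 < 0 → [-0.5, 2]
midpoint 0.75: h = -1.203125 < 0 → [0.75, 2]
midpoint 1.375: h = 3.005859 > 0 → [0.75, 1.375]
midpoint 1.0625: h = 0.3948 > 0 → [0.75, 1.0625]
midpoint 0.90625: h = -0.5194 < 0 → [0.90625, 1.0625]
midpoint 0.984375: h = -0.0925 < 0 → [0.984375, 1.0625]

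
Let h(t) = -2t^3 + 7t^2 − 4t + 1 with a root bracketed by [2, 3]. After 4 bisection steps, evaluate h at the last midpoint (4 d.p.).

t = 2.5 gives h = 3.5, positive; keep [2.5, 3]
t = 2.75 gives h = 1.34375, positive; keep [2.75, 3]
t = 2.875 gives h = -0.167969, negative; keep [2.75, 2.875]
t = 2.8125 gives h = 0.6265, positive; keep [2.8125, 2.875]

0.6265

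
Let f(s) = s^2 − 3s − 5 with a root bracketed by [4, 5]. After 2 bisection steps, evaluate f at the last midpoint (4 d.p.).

0.3125

midpoint 4.5: f = 1.75 > 0 → [4, 4.5]
midpoint 4.25: f = 0.3125 > 0 → [4, 4.25]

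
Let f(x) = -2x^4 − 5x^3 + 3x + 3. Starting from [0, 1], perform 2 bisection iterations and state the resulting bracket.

[0.75, 1]

midpoint 0.5: f = 3.75 > 0 → [0.5, 1]
midpoint 0.75: f = 2.507812 > 0 → [0.75, 1]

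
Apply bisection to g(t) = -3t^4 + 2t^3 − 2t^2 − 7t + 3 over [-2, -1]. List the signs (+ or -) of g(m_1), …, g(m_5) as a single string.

t = -1.5 gives g = -12.9375, negative; keep [-1.5, -1]
t = -1.25 gives g = -2.605469, negative; keep [-1.25, -1]
t = -1.125 gives g = 0.690674, positive; keep [-1.25, -1.125]
t = -1.1875 gives g = -0.8226, negative; keep [-1.1875, -1.125]
t = -1.15625 gives g = -0.0337, negative; keep [-1.15625, -1.125]

--+--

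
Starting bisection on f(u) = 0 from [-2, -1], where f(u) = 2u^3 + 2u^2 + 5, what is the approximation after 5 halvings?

m = -1.5, f(m) = 2.75 (+); new bracket [-2, -1.5]
m = -1.75, f(m) = 0.40625 (+); new bracket [-2, -1.75]
m = -1.875, f(m) = -1.152344 (−); new bracket [-1.875, -1.75]
m = -1.8125, f(m) = -0.3384 (−); new bracket [-1.8125, -1.75]
m = -1.78125, f(m) = 0.0424 (+); new bracket [-1.8125, -1.78125]

-1.78125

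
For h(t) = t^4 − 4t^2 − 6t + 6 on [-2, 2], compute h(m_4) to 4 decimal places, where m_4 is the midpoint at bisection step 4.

-0.4336

m = 0, h(m) = 6 (+); new bracket [0, 2]
m = 1, h(m) = -3 (−); new bracket [0, 1]
m = 0.5, h(m) = 2.0625 (+); new bracket [0.5, 1]
m = 0.75, h(m) = -0.4336 (−); new bracket [0.5, 0.75]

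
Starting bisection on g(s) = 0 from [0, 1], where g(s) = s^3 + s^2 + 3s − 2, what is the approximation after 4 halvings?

s = 0.5 gives g = -0.125, negative; keep [0.5, 1]
s = 0.75 gives g = 1.234375, positive; keep [0.5, 0.75]
s = 0.625 gives g = 0.509766, positive; keep [0.5, 0.625]
s = 0.5625 gives g = 0.1819, positive; keep [0.5, 0.5625]

0.5625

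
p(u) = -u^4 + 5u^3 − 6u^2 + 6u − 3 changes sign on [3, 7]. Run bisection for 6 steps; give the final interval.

[3.75, 3.8125]

p(5) = -123 < 0, so the root lies in [3, 5]
p(4) = -11 < 0, so the root lies in [3, 4]
p(3.5) = 8.8125 > 0, so the root lies in [3.5, 4]
p(3.75) = 1.043 > 0, so the root lies in [3.75, 4]
p(3.875) = -4.385 < 0, so the root lies in [3.75, 3.875]
p(3.8125) = -1.5303 < 0, so the root lies in [3.75, 3.8125]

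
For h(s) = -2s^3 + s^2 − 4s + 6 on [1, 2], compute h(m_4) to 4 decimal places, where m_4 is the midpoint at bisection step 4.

0.4800

midpoint 1.5: h = -4.5 < 0 → [1, 1.5]
midpoint 1.25: h = -1.34375 < 0 → [1, 1.25]
midpoint 1.125: h = -0.082031 < 0 → [1, 1.125]
midpoint 1.0625: h = 0.48 > 0 → [1.0625, 1.125]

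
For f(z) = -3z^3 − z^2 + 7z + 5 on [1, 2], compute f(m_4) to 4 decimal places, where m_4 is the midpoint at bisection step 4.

-0.4514

f(1.5) = 3.125 > 0, so the root lies in [1.5, 2]
f(1.75) = -1.890625 < 0, so the root lies in [1.5, 1.75]
f(1.625) = 0.861328 > 0, so the root lies in [1.625, 1.75]
f(1.6875) = -0.4514 < 0, so the root lies in [1.625, 1.6875]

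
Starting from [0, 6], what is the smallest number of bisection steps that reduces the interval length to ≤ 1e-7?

Width after n steps is 6/2^n. Need 2^n ≥ 6/1e-7 = 60000000.
2^25 = 33554432 < 60000000 ≤ 2^26 = 67108864, so n = 26.

26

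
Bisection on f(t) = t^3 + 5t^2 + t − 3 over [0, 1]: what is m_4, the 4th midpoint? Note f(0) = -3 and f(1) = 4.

f(0.5) = -1.125 < 0, so the root lies in [0.5, 1]
f(0.75) = 0.984375 > 0, so the root lies in [0.5, 0.75]
f(0.625) = -0.177734 < 0, so the root lies in [0.625, 0.75]
f(0.6875) = 0.3757 > 0, so the root lies in [0.625, 0.6875]

0.6875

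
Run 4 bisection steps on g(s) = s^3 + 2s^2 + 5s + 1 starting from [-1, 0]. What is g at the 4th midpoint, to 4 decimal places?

s = -0.5 gives g = -1.125, negative; keep [-0.5, 0]
s = -0.25 gives g = -0.140625, negative; keep [-0.25, 0]
s = -0.125 gives g = 0.404297, positive; keep [-0.25, -0.125]
s = -0.1875 gives g = 0.1262, positive; keep [-0.25, -0.1875]

0.1262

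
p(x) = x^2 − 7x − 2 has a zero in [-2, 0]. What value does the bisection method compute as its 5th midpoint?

-0.3125

p(-1) = 6 > 0, so the root lies in [-1, 0]
p(-0.5) = 1.75 > 0, so the root lies in [-0.5, 0]
p(-0.25) = -0.1875 < 0, so the root lies in [-0.5, -0.25]
p(-0.375) = 0.7656 > 0, so the root lies in [-0.375, -0.25]
p(-0.3125) = 0.2852 > 0, so the root lies in [-0.3125, -0.25]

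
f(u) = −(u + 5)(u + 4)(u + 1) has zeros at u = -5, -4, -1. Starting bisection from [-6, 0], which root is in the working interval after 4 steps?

-1

m = -3, f(m) = 4 (+); new bracket [-3, 0]
m = -1.5, f(m) = 4.375 (+); new bracket [-1.5, 0]
m = -0.75, f(m) = -3.453125 (−); new bracket [-1.5, -0.75]
m = -1.125, f(m) = 1.3926 (+); new bracket [-1.125, -0.75]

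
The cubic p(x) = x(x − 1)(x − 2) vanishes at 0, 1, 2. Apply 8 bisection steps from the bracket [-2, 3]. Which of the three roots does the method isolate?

0

p(0.5) = 0.375 > 0, so the root lies in [-2, 0.5]
p(-0.75) = -3.609375 < 0, so the root lies in [-0.75, 0.5]
p(-0.125) = -0.298828 < 0, so the root lies in [-0.125, 0.5]
p(0.1875) = 0.2761 > 0, so the root lies in [-0.125, 0.1875]
p(0.03125) = 0.0596 > 0, so the root lies in [-0.125, 0.03125]
p(-0.046875) = -0.1004 < 0, so the root lies in [-0.046875, 0.03125]
p(-0.0078125) = -0.0158 < 0, so the root lies in [-0.0078125, 0.03125]
p(0.01171875) = 0.023 > 0, so the root lies in [-0.0078125, 0.01171875]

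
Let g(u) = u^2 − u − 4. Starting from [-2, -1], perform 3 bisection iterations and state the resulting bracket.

g(-1.5) = -0.25 < 0, so the root lies in [-2, -1.5]
g(-1.75) = 0.8125 > 0, so the root lies in [-1.75, -1.5]
g(-1.625) = 0.265625 > 0, so the root lies in [-1.625, -1.5]

[-1.625, -1.5]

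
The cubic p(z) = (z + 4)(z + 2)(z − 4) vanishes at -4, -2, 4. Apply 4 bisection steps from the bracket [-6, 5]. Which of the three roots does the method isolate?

4

m = -0.5, p(m) = -23.625 (−); new bracket [-0.5, 5]
m = 2.25, p(m) = -46.484375 (−); new bracket [2.25, 5]
m = 3.625, p(m) = -16.083984 (−); new bracket [3.625, 5]
m = 4.3125, p(m) = 16.3977 (+); new bracket [3.625, 4.3125]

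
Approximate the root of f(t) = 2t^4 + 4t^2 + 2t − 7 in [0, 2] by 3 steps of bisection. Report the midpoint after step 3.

0.75

midpoint 1: f = 1 > 0 → [0, 1]
midpoint 0.5: f = -4.875 < 0 → [0.5, 1]
midpoint 0.75: f = -2.617188 < 0 → [0.75, 1]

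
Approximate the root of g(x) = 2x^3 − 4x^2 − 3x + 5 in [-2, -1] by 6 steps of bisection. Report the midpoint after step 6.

-1.171875

x = -1.5 gives g = -6.25, negative; keep [-1.5, -1]
x = -1.25 gives g = -1.40625, negative; keep [-1.25, -1]
x = -1.125 gives g = 0.464844, positive; keep [-1.25, -1.125]
x = -1.1875 gives g = -0.4272, negative; keep [-1.1875, -1.125]
x = -1.15625 gives g = 0.0295, positive; keep [-1.1875, -1.15625]
x = -1.171875 gives g = -0.1962, negative; keep [-1.171875, -1.15625]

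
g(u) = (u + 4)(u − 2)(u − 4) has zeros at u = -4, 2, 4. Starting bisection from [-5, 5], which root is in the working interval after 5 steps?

-4

g(0) = 32 > 0, so the root lies in [-5, 0]
g(-2.5) = 43.875 > 0, so the root lies in [-5, -2.5]
g(-3.75) = 11.140625 > 0, so the root lies in [-5, -3.75]
g(-4.375) = -20.0215 < 0, so the root lies in [-4.375, -3.75]
g(-4.0625) = -3.0549 < 0, so the root lies in [-4.0625, -3.75]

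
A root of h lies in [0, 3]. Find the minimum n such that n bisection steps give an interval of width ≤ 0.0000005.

23

Width after n steps is 3/2^n. Need 2^n ≥ 3/0.0000005 = 6000000.
2^22 = 4194304 < 6000000 ≤ 2^23 = 8388608, so n = 23.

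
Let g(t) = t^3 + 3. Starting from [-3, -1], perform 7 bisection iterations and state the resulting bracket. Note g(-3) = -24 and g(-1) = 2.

[-1.453125, -1.4375]

m = -2, g(m) = -5 (−); new bracket [-2, -1]
m = -1.5, g(m) = -0.375 (−); new bracket [-1.5, -1]
m = -1.25, g(m) = 1.046875 (+); new bracket [-1.5, -1.25]
m = -1.375, g(m) = 0.4004 (+); new bracket [-1.5, -1.375]
m = -1.4375, g(m) = 0.0295 (+); new bracket [-1.5, -1.4375]
m = -1.46875, g(m) = -0.1684 (−); new bracket [-1.46875, -1.4375]
m = -1.453125, g(m) = -0.0684 (−); new bracket [-1.453125, -1.4375]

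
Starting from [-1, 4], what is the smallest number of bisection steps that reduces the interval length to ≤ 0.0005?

Width after n steps is 5/2^n. Need 2^n ≥ 5/0.0005 = 10000.
2^13 = 8192 < 10000 ≤ 2^14 = 16384, so n = 14.

14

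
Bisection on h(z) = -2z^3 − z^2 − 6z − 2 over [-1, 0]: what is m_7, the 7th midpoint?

-0.3359375

midpoint -0.5: h = 1 > 0 → [-0.5, 0]
midpoint -0.25: h = -0.53125 < 0 → [-0.5, -0.25]
midpoint -0.375: h = 0.214844 > 0 → [-0.375, -0.25]
midpoint -0.3125: h = -0.1616 < 0 → [-0.375, -0.3125]
midpoint -0.34375: h = 0.0256 > 0 → [-0.34375, -0.3125]
midpoint -0.328125: h = -0.0683 < 0 → [-0.34375, -0.328125]
midpoint -0.3359375: h = -0.0214 < 0 → [-0.34375, -0.3359375]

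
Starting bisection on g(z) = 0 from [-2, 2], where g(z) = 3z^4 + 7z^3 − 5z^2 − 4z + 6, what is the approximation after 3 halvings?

-1.5

g(0) = 6 > 0, so the root lies in [-2, 0]
g(-1) = 1 > 0, so the root lies in [-2, -1]
g(-1.5) = -7.6875 < 0, so the root lies in [-1.5, -1]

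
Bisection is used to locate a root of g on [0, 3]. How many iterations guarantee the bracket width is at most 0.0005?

Width after n steps is 3/2^n. Need 2^n ≥ 3/0.0005 = 6000.
2^12 = 4096 < 6000 ≤ 2^13 = 8192, so n = 13.

13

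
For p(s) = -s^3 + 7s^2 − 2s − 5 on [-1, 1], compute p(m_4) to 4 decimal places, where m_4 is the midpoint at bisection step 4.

-0.7715

m = 0, p(m) = -5 (−); new bracket [-1, 0]
m = -0.5, p(m) = -2.125 (−); new bracket [-1, -0.5]
m = -0.75, p(m) = 0.859375 (+); new bracket [-0.75, -0.5]
m = -0.625, p(m) = -0.7715 (−); new bracket [-0.75, -0.625]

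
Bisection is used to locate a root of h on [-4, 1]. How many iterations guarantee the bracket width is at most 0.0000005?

Width after n steps is 5/2^n. Need 2^n ≥ 5/0.0000005 = 10000000.
2^23 = 8388608 < 10000000 ≤ 2^24 = 16777216, so n = 24.

24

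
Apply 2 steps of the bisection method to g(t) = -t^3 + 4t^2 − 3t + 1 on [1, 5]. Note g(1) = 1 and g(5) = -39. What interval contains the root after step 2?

[3, 4]

midpoint 3: g = 1 > 0 → [3, 5]
midpoint 4: g = -11 < 0 → [3, 4]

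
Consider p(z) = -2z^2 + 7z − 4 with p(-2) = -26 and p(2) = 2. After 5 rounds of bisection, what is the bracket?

midpoint 0: p = -4 < 0 → [0, 2]
midpoint 1: p = 1 > 0 → [0, 1]
midpoint 0.5: p = -1 < 0 → [0.5, 1]
midpoint 0.75: p = 0.125 > 0 → [0.5, 0.75]
midpoint 0.625: p = -0.4062 < 0 → [0.625, 0.75]

[0.625, 0.75]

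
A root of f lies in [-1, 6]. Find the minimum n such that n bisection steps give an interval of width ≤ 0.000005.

Width after n steps is 7/2^n. Need 2^n ≥ 7/0.000005 = 1400000.
2^20 = 1048576 < 1400000 ≤ 2^21 = 2097152, so n = 21.

21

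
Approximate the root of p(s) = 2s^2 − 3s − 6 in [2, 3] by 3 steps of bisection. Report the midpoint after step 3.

s = 2.5 gives p = -1, negative; keep [2.5, 3]
s = 2.75 gives p = 0.875, positive; keep [2.5, 2.75]
s = 2.625 gives p = -0.09375, negative; keep [2.625, 2.75]

2.625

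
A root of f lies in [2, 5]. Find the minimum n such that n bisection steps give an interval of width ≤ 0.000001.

22

Width after n steps is 3/2^n. Need 2^n ≥ 3/0.000001 = 3000000.
2^21 = 2097152 < 3000000 ≤ 2^22 = 4194304, so n = 22.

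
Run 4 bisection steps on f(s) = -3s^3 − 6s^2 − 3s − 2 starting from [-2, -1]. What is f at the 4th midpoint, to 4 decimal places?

0.3928

midpoint -1.5: f = -0.875 < 0 → [-2, -1.5]
midpoint -1.75: f = 0.953125 > 0 → [-1.75, -1.5]
midpoint -1.625: f = -0.095703 < 0 → [-1.75, -1.625]
midpoint -1.6875: f = 0.3928 > 0 → [-1.6875, -1.625]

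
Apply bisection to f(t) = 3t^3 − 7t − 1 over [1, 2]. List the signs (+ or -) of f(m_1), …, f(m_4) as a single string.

-++-

f(1.5) = -1.375 < 0, so the root lies in [1.5, 2]
f(1.75) = 2.828125 > 0, so the root lies in [1.5, 1.75]
f(1.625) = 0.498047 > 0, so the root lies in [1.5, 1.625]
f(1.5625) = -0.4934 < 0, so the root lies in [1.5625, 1.625]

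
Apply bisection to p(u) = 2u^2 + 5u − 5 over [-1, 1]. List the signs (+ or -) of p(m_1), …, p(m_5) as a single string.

---++

midpoint 0: p = -5 < 0 → [0, 1]
midpoint 0.5: p = -2 < 0 → [0.5, 1]
midpoint 0.75: p = -0.125 < 0 → [0.75, 1]
midpoint 0.875: p = 0.9062 > 0 → [0.75, 0.875]
midpoint 0.8125: p = 0.3828 > 0 → [0.75, 0.8125]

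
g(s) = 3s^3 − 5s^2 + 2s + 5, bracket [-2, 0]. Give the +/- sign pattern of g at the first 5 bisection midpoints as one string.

midpoint -1: g = -5 < 0 → [-1, 0]
midpoint -0.5: g = 2.375 > 0 → [-1, -0.5]
midpoint -0.75: g = -0.578125 < 0 → [-0.75, -0.5]
midpoint -0.625: g = 1.0645 > 0 → [-0.75, -0.625]
midpoint -0.6875: g = 0.2869 > 0 → [-0.75, -0.6875]

-+-++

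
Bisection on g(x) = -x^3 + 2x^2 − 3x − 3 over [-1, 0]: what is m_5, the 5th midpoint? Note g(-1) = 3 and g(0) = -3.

m = -0.5, g(m) = -0.875 (−); new bracket [-1, -0.5]
m = -0.75, g(m) = 0.796875 (+); new bracket [-0.75, -0.5]
m = -0.625, g(m) = -0.099609 (−); new bracket [-0.75, -0.625]
m = -0.6875, g(m) = 0.3328 (+); new bracket [-0.6875, -0.625]
m = -0.65625, g(m) = 0.1127 (+); new bracket [-0.65625, -0.625]

-0.65625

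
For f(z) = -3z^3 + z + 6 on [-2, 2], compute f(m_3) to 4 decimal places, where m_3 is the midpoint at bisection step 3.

z = 0 gives f = 6, positive; keep [0, 2]
z = 1 gives f = 4, positive; keep [1, 2]
z = 1.5 gives f = -2.625, negative; keep [1, 1.5]

-2.6250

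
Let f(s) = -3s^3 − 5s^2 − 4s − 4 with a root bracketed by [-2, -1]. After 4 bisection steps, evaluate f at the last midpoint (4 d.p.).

0.3293

s = -1.5 gives f = 0.875, positive; keep [-1.5, -1]
s = -1.25 gives f = -0.953125, negative; keep [-1.5, -1.25]
s = -1.375 gives f = -0.154297, negative; keep [-1.5, -1.375]
s = -1.4375 gives f = 0.3293, positive; keep [-1.4375, -1.375]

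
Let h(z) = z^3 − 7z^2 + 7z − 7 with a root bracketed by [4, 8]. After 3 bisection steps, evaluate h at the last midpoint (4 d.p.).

17.3750

midpoint 6: h = -1 < 0 → [6, 8]
midpoint 7: h = 42 > 0 → [6, 7]
midpoint 6.5: h = 17.375 > 0 → [6, 6.5]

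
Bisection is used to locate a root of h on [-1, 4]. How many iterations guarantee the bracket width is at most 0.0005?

Width after n steps is 5/2^n. Need 2^n ≥ 5/0.0005 = 10000.
2^13 = 8192 < 10000 ≤ 2^14 = 16384, so n = 14.

14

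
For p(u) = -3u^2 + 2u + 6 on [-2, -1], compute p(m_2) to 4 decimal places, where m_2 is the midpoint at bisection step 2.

u = -1.5 gives p = -3.75, negative; keep [-1.5, -1]
u = -1.25 gives p = -1.1875, negative; keep [-1.25, -1]

-1.1875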